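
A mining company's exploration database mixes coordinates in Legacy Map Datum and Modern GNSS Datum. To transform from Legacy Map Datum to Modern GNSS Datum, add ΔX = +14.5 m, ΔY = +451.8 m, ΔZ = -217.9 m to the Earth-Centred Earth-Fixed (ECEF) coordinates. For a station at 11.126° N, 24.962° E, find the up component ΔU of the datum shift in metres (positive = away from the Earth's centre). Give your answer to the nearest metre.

At φ = 11.126°, λ = 24.962°: sin φ = 0.192967, cos φ = 0.981205, sin λ = 0.422017, cos λ = 0.906588.
ΔU = cos φ cos λ·ΔX + cos φ sin λ·ΔY + sin φ·ΔZ = (0.981205)(0.906588)(14.5) + (0.981205)(0.422017)(451.8) + (0.192967)(-217.9) = 157.93 m.

ΔU = 158 m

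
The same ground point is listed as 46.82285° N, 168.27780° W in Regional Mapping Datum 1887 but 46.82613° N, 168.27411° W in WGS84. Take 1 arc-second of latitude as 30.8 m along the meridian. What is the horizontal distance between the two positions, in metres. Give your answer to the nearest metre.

Δφ = 46.82613° − 46.82285° = +0.00328°; Δλ = -168.27411° − -168.27780° = +0.00369°.
1° of latitude = 3600 × 30.80 = 110880 m.
ΔN = Δφ × 110880 = 363.7 m; ΔE = Δλ × 110880 × cos(46.82285°) = +0.00369 × 110880 × 0.684256 = 280.0 m.
Distance = √(ΔE² + ΔN²) = √(280.0² + 363.7²) = 459.0 m.

459 m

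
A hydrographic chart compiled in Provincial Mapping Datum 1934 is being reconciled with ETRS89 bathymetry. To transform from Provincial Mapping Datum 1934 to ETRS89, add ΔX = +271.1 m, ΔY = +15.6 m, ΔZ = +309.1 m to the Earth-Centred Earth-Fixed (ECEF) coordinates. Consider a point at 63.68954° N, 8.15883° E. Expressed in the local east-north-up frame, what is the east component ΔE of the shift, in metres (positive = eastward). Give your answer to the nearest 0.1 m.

ΔE = -23.0 m

At φ = 63.68954°, λ = 8.15883°: sin φ = 0.896406, cos φ = 0.443235, sin λ = 0.141918, cos λ = 0.989878.
ΔE = −sin λ·ΔX + cos λ·ΔY = −(0.141918)·(271.1) + (0.989878)·(15.6) = -23.03 m.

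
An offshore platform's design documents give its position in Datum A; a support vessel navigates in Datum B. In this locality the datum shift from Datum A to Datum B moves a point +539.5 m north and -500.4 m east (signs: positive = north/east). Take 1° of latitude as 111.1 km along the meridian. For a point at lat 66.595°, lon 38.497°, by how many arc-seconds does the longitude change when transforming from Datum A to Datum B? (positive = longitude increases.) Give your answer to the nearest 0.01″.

At latitude 66.595°, cos φ = 0.397228.
1° of longitude at this latitude = 111.1 × cos φ = 44.13 km, so Δλ = -500.4 / 44132.0 = -0.0113387° = -40.819″.

Δλ = -40.82″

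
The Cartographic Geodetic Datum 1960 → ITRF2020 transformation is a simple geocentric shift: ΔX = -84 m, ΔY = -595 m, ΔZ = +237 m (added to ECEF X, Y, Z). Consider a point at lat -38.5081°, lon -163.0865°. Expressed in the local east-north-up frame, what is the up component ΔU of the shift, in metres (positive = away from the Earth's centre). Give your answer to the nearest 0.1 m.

ΔU = 50.8 m

The local up (radial) axis is (cos φ cos λ, cos φ sin λ, sin φ), giving ΔU = 62.888 + 135.456 − 147.562 = 50.78 m.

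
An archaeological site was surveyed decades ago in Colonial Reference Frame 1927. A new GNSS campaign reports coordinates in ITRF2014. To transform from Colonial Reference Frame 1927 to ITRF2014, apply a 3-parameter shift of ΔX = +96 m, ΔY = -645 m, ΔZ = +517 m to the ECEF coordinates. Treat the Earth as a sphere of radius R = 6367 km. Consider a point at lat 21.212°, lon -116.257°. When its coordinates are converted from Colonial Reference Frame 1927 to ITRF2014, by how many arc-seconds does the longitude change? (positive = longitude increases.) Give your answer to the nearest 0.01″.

Δλ = 12.91″

sin φ = 0.361820, cos φ = 0.932248, sin λ = -0.896819, cos λ = -0.442398.
East component: ΔE = −sin λ·ΔX + cos λ·ΔY = −(-0.896819)(96) + (-0.442398)(-645) = 371.44 m.
1° of latitude spans πR/180 = 111125 m; at latitude φ, 1° of longitude spans that × cos φ = 103596.2 m, so Δλ = 371.44 / 103596.2 × 3600 = 12.908″.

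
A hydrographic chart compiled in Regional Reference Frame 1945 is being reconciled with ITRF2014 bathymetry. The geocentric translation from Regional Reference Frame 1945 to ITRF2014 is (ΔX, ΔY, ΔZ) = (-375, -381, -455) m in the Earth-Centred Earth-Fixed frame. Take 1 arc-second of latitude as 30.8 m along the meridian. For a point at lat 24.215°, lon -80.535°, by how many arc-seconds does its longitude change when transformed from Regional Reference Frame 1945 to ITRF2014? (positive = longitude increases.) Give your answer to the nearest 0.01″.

sin φ = 0.410162, cos φ = 0.912013, sin λ = -0.986386, cos λ = 0.164445.
East component: ΔE = −sin λ·ΔX + cos λ·ΔY = −(-0.986386)(-375) + (0.164445)(-381) = -432.55 m.
1° of latitude spans 3600 × 30.80 = 110880 m; at latitude φ, 1° of longitude spans that × cos φ = 101124.0 m, so Δλ = -432.55 / 101124.0 × 3600 = -15.399″.

Δλ = -15.40″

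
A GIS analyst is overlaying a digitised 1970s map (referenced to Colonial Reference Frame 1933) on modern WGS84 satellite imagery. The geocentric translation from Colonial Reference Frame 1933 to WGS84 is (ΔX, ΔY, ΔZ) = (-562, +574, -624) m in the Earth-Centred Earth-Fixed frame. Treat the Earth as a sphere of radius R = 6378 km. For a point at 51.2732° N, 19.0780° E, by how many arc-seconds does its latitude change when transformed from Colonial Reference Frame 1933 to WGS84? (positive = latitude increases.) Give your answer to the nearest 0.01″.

Δφ = -3.96″

sin φ = 0.780138, cos φ = 0.625608, sin λ = 0.326855, cos λ = 0.945074.
North component: ΔN = −sin φ cos λ·ΔX − sin φ sin λ·ΔY + cos φ·ΔZ = −(0.780138)(0.945074)(-562) − (0.780138)(0.326855)(574) + (0.625608)(-624) = -122.39 m.
1° of latitude spans πR/180 = 111317 m, so Δφ = -122.39 / 111317 × 3600 = -3.958″.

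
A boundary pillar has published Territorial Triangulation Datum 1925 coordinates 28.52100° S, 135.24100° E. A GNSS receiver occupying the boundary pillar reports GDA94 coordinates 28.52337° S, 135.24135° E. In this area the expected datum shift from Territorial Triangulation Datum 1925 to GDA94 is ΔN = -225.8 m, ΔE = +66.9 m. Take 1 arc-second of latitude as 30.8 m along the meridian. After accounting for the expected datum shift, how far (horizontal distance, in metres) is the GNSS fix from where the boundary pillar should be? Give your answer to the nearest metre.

Observed coordinate differences: Δφ = -0.00237°, Δλ = +0.00035°.
Converting to metres (1° lat = 110880 m, cos φ = 0.878642): observed ΔN = -262.8 m, observed ΔE = 34.1 m.
Subtracting the expected shift leaves a residual of -262.8 − (-225.8) = -37.0 m north and 34.1 − (66.9) = -32.8 m east.
Residual distance = √((-37.0)² + (-32.8)²) = 49.4 m.

49 m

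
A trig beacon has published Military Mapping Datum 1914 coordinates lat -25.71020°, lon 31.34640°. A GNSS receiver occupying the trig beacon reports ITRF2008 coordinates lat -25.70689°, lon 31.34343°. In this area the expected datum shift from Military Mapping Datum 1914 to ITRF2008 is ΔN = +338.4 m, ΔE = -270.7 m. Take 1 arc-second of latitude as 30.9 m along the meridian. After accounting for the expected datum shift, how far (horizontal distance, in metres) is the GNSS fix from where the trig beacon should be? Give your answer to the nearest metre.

40 m

Observed coordinate differences: Δφ = +0.00331°, Δλ = -0.00297°.
Converting to metres (1° lat = 111240 m, cos φ = 0.901000): observed ΔN = 368.2 m, observed ΔE = -297.7 m.
Subtracting the expected shift leaves a residual of 368.2 − (338.4) = 29.8 m north and -297.7 − (-270.7) = -27.0 m east.
Residual distance = √(29.8² + (-27.0)²) = 40.2 m.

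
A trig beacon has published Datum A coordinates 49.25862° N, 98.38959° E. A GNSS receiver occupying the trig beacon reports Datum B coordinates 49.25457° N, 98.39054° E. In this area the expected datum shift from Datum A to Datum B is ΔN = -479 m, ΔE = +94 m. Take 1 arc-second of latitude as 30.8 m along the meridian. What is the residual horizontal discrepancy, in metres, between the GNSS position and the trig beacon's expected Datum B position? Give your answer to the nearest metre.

Observed coordinate differences: Δφ = -0.00405°, Δλ = +0.00095°.
Converting to metres (1° lat = 110880 m, cos φ = 0.652646): observed ΔN = -449.1 m, observed ΔE = 68.7 m.
Subtracting the expected shift leaves a residual of -449.1 − (-479) = 29.9 m north and 68.7 − (94) = -25.3 m east.
Residual distance = √(29.9² + (-25.3)²) = 39.2 m.

39 m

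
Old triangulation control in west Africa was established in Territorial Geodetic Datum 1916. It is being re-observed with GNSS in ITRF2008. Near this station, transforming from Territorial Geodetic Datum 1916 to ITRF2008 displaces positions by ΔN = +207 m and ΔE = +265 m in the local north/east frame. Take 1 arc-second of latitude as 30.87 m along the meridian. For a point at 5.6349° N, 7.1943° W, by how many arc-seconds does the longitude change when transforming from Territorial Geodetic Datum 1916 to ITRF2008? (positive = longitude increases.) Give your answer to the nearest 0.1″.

At latitude 5.6349°, cos φ = 0.995168.
1″ of longitude at this latitude = 30.87 × cos φ = 30.7208 m, so Δλ = 265.0 / 30.7208 = 8.626″.

Δλ = 8.6″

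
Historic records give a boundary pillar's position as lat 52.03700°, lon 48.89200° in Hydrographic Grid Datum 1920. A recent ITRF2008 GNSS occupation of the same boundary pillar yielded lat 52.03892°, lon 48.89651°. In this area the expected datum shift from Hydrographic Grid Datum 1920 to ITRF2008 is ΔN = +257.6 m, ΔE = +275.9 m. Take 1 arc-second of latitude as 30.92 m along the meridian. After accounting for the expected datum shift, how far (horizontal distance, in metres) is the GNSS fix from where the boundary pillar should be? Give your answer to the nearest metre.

Observed coordinate differences: Δφ = +0.00192°, Δλ = +0.00451°.
Converting to metres (1° lat = 111312 m, cos φ = 0.615152): observed ΔN = 213.7 m, observed ΔE = 308.8 m.
Subtracting the expected shift leaves a residual of 213.7 − (257.6) = -43.9 m north and 308.8 − (275.9) = 32.9 m east.
Residual distance = √((-43.9)² + 32.9²) = 54.9 m.

55 m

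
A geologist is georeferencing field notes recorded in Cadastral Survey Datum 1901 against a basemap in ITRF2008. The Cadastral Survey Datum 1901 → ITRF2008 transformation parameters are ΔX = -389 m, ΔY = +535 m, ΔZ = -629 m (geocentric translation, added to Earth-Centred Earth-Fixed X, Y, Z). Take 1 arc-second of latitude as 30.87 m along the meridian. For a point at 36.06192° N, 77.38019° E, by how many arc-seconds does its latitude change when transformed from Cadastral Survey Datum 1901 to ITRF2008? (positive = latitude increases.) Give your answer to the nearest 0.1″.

sin φ = 0.588659, cos φ = 0.808381, sin λ = 0.975841, cos λ = 0.218481.
North component: ΔN = −sin φ cos λ·ΔX − sin φ sin λ·ΔY + cos φ·ΔZ = −(0.588659)(0.218481)(-389) − (0.588659)(0.975841)(535) + (0.808381)(-629) = -765.77 m.
1° of latitude spans 3600 × 30.87 = 111132 m, so Δφ = -765.77 / 111132 × 3600 = -24.806″.

Δφ = -24.8″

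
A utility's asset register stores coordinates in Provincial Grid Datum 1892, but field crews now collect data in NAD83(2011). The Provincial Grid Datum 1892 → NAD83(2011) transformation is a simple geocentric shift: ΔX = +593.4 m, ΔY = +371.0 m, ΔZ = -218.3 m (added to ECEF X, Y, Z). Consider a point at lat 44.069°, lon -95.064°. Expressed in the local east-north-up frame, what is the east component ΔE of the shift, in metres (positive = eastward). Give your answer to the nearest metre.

At φ = 44.069°, λ = -95.064°: sin φ = 0.695524, cos φ = 0.718503, sin λ = -0.996097, cos λ = -0.088268.
ΔE = −sin λ·ΔX + cos λ·ΔY = −(-0.996097)·(593.4) + (-0.088268)·(371.0) = 558.34 m.

ΔE = 558 m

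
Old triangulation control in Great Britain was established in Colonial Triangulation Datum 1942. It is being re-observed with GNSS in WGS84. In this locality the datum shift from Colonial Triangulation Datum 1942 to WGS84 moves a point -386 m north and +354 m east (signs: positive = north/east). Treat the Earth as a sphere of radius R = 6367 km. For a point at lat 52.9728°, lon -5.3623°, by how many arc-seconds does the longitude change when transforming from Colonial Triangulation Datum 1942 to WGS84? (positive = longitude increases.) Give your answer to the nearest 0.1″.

At latitude 52.9728°, cos φ = 0.602194.
One radian of longitude at latitude φ spans R cos φ, so Δλ = ΔE / (R cos φ) = 354.0 / (6367000 × 0.602194) = 9.2328e-05 rad = 19.044″.

Δλ = 19.0″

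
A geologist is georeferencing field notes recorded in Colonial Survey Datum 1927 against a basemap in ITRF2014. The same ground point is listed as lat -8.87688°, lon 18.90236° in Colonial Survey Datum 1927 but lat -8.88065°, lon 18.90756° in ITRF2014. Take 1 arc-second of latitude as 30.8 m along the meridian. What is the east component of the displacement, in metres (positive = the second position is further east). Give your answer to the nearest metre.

ΔE = 570 m

Δφ = -8.88065° − -8.87688° = -0.00377°; Δλ = 18.90756° − 18.90236° = +0.00520°.
1° of latitude = 3600 × 30.80 = 110880 m.
ΔN = Δφ × 110880 = -418.0 m; ΔE = Δλ × 110880 × cos(-8.87688°) = +0.00520 × 110880 × 0.988022 = 569.7 m.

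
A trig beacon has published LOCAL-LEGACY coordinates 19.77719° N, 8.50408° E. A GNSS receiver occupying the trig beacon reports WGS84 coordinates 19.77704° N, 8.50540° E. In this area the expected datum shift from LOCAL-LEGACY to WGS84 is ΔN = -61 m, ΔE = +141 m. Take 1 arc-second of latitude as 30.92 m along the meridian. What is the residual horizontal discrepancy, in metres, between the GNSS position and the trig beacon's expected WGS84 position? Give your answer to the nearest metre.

Observed coordinate differences: Δφ = -0.00015°, Δλ = +0.00132°.
Converting to metres (1° lat = 111312 m, cos φ = 0.941016): observed ΔN = -16.7 m, observed ΔE = 138.3 m.
Subtracting the expected shift leaves a residual of -16.7 − (-61) = 44.3 m north and 138.3 − (141) = -2.7 m east.
Residual distance = √(44.3² + (-2.7)²) = 44.4 m.

44 m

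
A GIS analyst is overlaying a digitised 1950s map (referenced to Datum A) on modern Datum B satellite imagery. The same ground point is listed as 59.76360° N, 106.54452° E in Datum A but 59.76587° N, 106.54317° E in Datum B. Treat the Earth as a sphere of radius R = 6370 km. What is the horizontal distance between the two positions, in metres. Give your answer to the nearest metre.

Δφ = 59.76587° − 59.76360° = +0.00227°; Δλ = 106.54317° − 106.54452° = -0.00135°.
1° along a meridian = πR/180 = 111177 m.
ΔN = Δφ × 111177 = 252.4 m; ΔE = Δλ × 111177 × cos(59.76360°) = -0.00135 × 111177 × 0.503569 = -75.6 m.
Distance = √(ΔE² + ΔN²) = √((-75.6)² + 252.4²) = 263.4 m.

263 m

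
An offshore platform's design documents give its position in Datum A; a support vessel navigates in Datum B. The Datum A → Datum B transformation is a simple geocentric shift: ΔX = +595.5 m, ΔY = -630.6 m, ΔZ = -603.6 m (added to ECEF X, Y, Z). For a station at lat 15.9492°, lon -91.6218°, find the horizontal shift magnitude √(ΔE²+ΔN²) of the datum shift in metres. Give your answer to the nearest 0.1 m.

967.9 m

At φ = 15.9492°, λ = -91.6218°: sin φ = 0.274785, cos φ = 0.961506, sin λ = -0.999599, cos λ = -0.028302.
ΔE = −sin λ·ΔX + cos λ·ΔY = −(-0.999599)·(595.5) + (-0.028302)·(-630.6) = 613.11 m.
ΔN = −sin φ cos λ·ΔX − sin φ sin λ·ΔY + cos φ·ΔZ = −(0.274785)(-0.028302)(595.5) − (0.274785)(-0.999599)(-630.6) + (0.961506)(-603.6) = -748.94 m.
Horizontal magnitude = √(ΔE² + ΔN²) = √(613.11² + (-748.94)²) = 967.89 m.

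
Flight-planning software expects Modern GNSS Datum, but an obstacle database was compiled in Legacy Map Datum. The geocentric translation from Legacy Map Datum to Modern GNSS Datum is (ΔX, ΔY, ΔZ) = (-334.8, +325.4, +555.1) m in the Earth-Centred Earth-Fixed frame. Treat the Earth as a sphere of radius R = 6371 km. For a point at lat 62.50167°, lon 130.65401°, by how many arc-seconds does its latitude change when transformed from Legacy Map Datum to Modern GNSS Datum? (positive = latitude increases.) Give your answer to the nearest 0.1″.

Δφ = -5.1″

sin φ = 0.887024, cos φ = 0.461723, sin λ = 0.758658, cos λ = -0.651490.
North component: ΔN = −sin φ cos λ·ΔX − sin φ sin λ·ΔY + cos φ·ΔZ = −(0.887024)(-0.651490)(-334.8) − (0.887024)(0.758658)(325.4) + (0.461723)(555.1) = -156.15 m.
1° of latitude spans πR/180 = 111195 m, so Δφ = -156.15 / 111195 × 3600 = -5.055″.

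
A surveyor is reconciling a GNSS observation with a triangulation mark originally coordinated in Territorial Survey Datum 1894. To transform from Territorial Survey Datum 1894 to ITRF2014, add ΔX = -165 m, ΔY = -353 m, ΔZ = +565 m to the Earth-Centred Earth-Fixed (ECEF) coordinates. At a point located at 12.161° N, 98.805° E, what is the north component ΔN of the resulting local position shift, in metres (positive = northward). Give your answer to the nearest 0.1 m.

At φ = 12.161°, λ = 98.805°: sin φ = 0.210659, cos φ = 0.977560, sin λ = 0.988215, cos λ = -0.153072.
ΔN = −sin φ cos λ·ΔX − sin φ sin λ·ΔY + cos φ·ΔZ = −(0.210659)(-0.153072)(-165) − (0.210659)(0.988215)(-353) + (0.977560)(565) = 620.49 m.

ΔN = 620.5 m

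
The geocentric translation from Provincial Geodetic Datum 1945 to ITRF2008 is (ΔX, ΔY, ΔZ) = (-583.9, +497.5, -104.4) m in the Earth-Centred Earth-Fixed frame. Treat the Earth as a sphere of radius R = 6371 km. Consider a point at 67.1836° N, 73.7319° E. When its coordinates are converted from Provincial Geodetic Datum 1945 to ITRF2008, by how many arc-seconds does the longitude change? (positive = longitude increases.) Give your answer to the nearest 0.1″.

sin φ = 0.921752, cos φ = 0.387779, sin λ = 0.959961, cos λ = 0.280132.
East component: ΔE = −sin λ·ΔX + cos λ·ΔY = −(0.959961)(-583.9) + (0.280132)(497.5) = 699.89 m.
1° of latitude spans πR/180 = 111195 m; at latitude φ, 1° of longitude spans that × cos φ = 43119.1 m, so Δλ = 699.89 / 43119.1 × 3600 = 58.433″.

Δλ = 58.4″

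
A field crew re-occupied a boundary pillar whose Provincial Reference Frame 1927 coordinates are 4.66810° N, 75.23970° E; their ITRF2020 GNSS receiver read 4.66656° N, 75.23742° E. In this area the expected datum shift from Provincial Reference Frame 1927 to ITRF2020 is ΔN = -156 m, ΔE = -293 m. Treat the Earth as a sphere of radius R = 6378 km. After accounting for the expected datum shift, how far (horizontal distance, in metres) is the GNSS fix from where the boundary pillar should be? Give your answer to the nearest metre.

43 m

Observed coordinate differences: Δφ = -0.00154°, Δλ = -0.00228°.
Converting to metres (1° lat = 111317 m, cos φ = 0.996683): observed ΔN = -171.4 m, observed ΔE = -253.0 m.
Subtracting the expected shift leaves a residual of -171.4 − (-156) = -15.4 m north and -253.0 − (-293) = 40.0 m east.
Residual distance = √((-15.4)² + 40.0²) = 42.9 m.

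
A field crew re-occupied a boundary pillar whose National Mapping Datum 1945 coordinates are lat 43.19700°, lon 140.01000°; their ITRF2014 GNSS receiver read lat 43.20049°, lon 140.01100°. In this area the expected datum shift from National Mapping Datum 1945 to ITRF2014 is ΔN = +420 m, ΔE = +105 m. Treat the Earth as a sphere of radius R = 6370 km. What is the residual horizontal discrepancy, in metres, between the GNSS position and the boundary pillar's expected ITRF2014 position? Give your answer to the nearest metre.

Observed coordinate differences: Δφ = +0.00349°, Δλ = +0.00100°.
Converting to metres (1° lat = 111177 m, cos φ = 0.729004): observed ΔN = 388.0 m, observed ΔE = 81.0 m.
Subtracting the expected shift leaves a residual of 388.0 − (420) = -32.0 m north and 81.0 − (105) = -24.0 m east.
Residual distance = √((-32.0)² + (-24.0)²) = 40.0 m.

40 m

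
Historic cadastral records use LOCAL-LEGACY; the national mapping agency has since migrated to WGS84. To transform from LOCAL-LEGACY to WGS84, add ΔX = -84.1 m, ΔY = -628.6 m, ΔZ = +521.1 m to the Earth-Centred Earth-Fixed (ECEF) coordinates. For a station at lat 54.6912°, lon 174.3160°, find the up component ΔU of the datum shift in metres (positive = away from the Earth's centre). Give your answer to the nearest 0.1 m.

ΔU = 437.6 m

The local up (radial) axis is (cos φ cos λ, cos φ sin λ, sin φ), giving ΔU = 48.369 − 35.984 + 425.243 = 437.63 m.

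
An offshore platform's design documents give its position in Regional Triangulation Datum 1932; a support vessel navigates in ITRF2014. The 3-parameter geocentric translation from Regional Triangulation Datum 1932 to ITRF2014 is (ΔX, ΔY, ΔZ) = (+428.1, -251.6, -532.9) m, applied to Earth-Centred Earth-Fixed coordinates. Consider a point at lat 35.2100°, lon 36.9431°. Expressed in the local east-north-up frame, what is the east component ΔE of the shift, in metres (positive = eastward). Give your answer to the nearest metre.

ΔE = -458 m

The local east axis at (φ, λ) is (−sin λ, cos λ, 0), so ΔE = −sin(36.9431°)·428.1 + cos(36.9431°)·(-251.6) = -458.38 m.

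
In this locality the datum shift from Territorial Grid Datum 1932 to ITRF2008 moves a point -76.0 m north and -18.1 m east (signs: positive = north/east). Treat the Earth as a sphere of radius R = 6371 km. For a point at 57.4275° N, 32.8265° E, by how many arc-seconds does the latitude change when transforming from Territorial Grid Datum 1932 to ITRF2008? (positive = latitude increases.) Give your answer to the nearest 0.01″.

Δφ = -2.46″

On a sphere of radius R, 1 rad of latitude = R, so Δφ = ΔN / R = -76.0 / 6371000 = -1.1929e-05 rad = -2.461″.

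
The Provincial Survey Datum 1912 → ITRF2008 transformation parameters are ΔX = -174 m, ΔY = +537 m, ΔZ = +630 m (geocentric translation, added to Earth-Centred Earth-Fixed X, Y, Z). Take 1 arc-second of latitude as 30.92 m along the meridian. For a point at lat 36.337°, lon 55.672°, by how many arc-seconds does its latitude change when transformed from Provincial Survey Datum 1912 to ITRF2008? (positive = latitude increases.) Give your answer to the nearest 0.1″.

sin φ = 0.592534, cos φ = 0.805546, sin λ = 0.825823, cos λ = 0.563930.
North component: ΔN = −sin φ cos λ·ΔX − sin φ sin λ·ΔY + cos φ·ΔZ = −(0.592534)(0.563930)(-174) − (0.592534)(0.825823)(537) + (0.805546)(630) = 302.87 m.
1° of latitude spans 3600 × 30.92 = 111312 m, so Δφ = 302.87 / 111312 × 3600 = 9.795″.

Δφ = 9.8″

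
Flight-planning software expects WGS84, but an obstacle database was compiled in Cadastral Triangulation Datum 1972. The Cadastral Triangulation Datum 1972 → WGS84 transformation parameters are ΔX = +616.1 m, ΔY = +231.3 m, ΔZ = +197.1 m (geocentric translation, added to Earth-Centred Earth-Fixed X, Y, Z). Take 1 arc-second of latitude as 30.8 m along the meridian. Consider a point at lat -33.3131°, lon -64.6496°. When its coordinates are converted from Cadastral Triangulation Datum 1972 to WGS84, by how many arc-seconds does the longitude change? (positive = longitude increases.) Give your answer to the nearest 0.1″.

sin φ = -0.549214, cos φ = 0.835682, sin λ = -0.903706, cos λ = 0.428153.
East component: ΔE = −sin λ·ΔX + cos λ·ΔY = −(-0.903706)(616.1) + (0.428153)(231.3) = 655.81 m.
1° of latitude spans 3600 × 30.80 = 110880 m; at latitude φ, 1° of longitude spans that × cos φ = 92660.4 m, so Δλ = 655.81 / 92660.4 × 3600 = 25.479″.

Δλ = 25.5″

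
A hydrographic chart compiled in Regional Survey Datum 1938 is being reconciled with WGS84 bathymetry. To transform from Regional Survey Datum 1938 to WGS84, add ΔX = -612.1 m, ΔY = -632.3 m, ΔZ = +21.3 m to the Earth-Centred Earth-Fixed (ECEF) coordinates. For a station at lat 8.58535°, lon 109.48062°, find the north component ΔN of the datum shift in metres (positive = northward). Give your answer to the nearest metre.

At φ = 8.58535°, λ = 109.48062°: sin φ = 0.149283, cos φ = 0.988795, sin λ = 0.942754, cos λ = -0.333488.
ΔN = −sin φ cos λ·ΔX − sin φ sin λ·ΔY + cos φ·ΔZ = −(0.149283)(-0.333488)(-612.1) − (0.149283)(0.942754)(-632.3) + (0.988795)(21.3) = 79.58 m.

ΔN = 80 m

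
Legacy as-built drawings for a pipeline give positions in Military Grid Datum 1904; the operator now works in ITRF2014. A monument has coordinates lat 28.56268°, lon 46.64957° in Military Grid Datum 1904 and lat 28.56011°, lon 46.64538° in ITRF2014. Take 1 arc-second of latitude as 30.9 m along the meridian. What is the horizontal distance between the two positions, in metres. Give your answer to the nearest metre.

499 m

Δφ = 28.56011° − 28.56268° = -0.00257°; Δλ = 46.64538° − 46.64957° = -0.00419°.
1° of latitude = 3600 × 30.90 = 111240 m.
ΔN = Δφ × 111240 = -285.9 m; ΔE = Δλ × 111240 × cos(28.56268°) = -0.00419 × 111240 × 0.878295 = -409.4 m.
Distance = √(ΔE² + ΔN²) = √((-409.4)² + (-285.9)²) = 499.3 m.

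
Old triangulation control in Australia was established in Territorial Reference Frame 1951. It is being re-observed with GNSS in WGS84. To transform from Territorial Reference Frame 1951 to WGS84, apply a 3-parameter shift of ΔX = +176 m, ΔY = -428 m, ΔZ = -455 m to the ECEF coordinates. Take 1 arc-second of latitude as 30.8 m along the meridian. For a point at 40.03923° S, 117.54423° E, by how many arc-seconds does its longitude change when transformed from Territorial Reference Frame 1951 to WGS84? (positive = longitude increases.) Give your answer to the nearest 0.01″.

Δλ = 1.78″

sin φ = -0.643312, cos φ = 0.765604, sin λ = 0.886654, cos λ = -0.462433.
East component: ΔE = −sin λ·ΔX + cos λ·ΔY = −(0.886654)(176) + (-0.462433)(-428) = 41.87 m.
1° of latitude spans 3600 × 30.80 = 110880 m; at latitude φ, 1° of longitude spans that × cos φ = 84890.2 m, so Δλ = 41.87 / 84890.2 × 3600 = 1.776″.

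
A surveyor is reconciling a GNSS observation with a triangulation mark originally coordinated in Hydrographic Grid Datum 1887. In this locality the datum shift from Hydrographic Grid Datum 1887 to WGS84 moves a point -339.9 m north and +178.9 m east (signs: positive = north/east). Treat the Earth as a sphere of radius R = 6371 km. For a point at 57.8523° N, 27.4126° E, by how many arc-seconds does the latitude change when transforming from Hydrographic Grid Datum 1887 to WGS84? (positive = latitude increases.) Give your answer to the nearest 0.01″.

On a sphere of radius R, 1 rad of latitude = R, so Δφ = ΔN / R = -339.9 / 6371000 = -5.3351e-05 rad = -11.004″.

Δφ = -11.00″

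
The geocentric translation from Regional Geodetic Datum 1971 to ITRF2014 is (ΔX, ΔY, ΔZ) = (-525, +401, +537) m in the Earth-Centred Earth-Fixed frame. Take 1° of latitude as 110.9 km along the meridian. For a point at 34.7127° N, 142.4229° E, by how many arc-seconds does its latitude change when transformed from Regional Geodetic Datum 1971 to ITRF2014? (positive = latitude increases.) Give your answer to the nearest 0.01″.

Δφ = 2.12″

sin φ = 0.569462, cos φ = 0.822018, sin λ = 0.609828, cos λ = -0.792533.
North component: ΔN = −sin φ cos λ·ΔX − sin φ sin λ·ΔY + cos φ·ΔZ = −(0.569462)(-0.792533)(-525) − (0.569462)(0.609828)(401) + (0.822018)(537) = 65.23 m.
1° of latitude spans 110900 m, so Δφ = 65.23 / 110900 × 3600 = 2.117″.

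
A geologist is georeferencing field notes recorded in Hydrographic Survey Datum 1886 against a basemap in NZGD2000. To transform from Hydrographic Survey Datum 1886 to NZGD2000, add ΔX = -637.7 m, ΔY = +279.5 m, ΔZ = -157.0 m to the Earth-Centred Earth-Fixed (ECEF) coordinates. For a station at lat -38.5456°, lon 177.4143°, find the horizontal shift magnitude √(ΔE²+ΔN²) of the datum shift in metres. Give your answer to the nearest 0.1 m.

377.2 m

At φ = -38.5456°, λ = 177.4143°: sin φ = -0.623137, cos φ = 0.782112, sin λ = 0.045114, cos λ = -0.998982.
ΔE = −sin λ·ΔX + cos λ·ΔY = −(0.045114)·(-637.7) + (-0.998982)·(279.5) = -250.45 m.
ΔN = −sin φ cos λ·ΔX − sin φ sin λ·ΔY + cos φ·ΔZ = −(-0.623137)(-0.998982)(-637.7) − (-0.623137)(0.045114)(279.5) + (0.782112)(-157.0) = 282.04 m.
Horizontal magnitude = √(ΔE² + ΔN²) = √((-250.45)² + 282.04²) = 377.18 m.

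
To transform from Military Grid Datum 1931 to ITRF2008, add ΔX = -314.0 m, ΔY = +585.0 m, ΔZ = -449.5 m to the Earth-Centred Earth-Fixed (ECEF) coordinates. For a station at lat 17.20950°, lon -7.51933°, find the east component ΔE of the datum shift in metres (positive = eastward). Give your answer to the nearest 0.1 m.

ΔE = 538.9 m

At φ = 17.20950°, λ = -7.51933°: sin φ = 0.295866, cos φ = 0.955229, sin λ = -0.130861, cos λ = 0.991401.
ΔE = −sin λ·ΔX + cos λ·ΔY = −(-0.130861)·(-314.0) + (0.991401)·(585.0) = 538.88 m.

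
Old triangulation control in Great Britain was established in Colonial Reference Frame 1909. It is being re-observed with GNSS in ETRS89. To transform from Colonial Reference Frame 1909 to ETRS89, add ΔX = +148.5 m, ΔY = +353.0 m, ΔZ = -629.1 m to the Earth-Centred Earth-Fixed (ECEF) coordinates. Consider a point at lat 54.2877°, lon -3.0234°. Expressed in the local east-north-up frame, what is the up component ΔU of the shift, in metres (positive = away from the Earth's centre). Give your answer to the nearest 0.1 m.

The local up (radial) axis is (cos φ cos λ, cos φ sin λ, sin φ), giving ΔU = 86.561 − 10.868 − 510.803 = -435.11 m.

ΔU = -435.1 m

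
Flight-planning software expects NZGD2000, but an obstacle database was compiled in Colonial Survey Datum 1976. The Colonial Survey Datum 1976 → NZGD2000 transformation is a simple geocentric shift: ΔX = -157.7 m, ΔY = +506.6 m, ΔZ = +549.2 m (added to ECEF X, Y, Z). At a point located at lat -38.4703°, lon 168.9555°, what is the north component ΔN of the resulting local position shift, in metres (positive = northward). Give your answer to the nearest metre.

ΔN = 587 m

At φ = -38.4703°, λ = 168.9555°: sin φ = -0.622109, cos φ = 0.782931, sin λ = 0.191571, cos λ = -0.981479.
ΔN = −sin φ cos λ·ΔX − sin φ sin λ·ΔY + cos φ·ΔZ = −(-0.622109)(-0.981479)(-157.7) − (-0.622109)(0.191571)(506.6) + (0.782931)(549.2) = 586.65 m.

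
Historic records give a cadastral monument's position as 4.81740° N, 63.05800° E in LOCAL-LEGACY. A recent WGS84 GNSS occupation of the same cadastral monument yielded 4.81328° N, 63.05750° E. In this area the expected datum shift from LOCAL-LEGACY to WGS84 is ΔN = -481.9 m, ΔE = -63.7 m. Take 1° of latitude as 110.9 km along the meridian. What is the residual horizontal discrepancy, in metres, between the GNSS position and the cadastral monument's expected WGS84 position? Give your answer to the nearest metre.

Observed coordinate differences: Δφ = -0.00412°, Δλ = -0.00050°.
Converting to metres (1° lat = 110900 m, cos φ = 0.996467): observed ΔN = -456.9 m, observed ΔE = -55.3 m.
Subtracting the expected shift leaves a residual of -456.9 − (-481.9) = 25.0 m north and -55.3 − (-63.7) = 8.4 m east.
Residual distance = √(25.0² + 8.4²) = 26.4 m.

26 m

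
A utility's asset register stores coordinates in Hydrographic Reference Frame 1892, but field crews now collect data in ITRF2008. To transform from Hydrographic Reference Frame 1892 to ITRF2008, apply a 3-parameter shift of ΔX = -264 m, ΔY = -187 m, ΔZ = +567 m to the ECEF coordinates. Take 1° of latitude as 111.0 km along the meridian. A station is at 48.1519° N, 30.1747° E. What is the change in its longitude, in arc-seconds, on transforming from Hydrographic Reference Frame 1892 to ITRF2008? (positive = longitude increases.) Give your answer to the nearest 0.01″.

Δλ = -1.41″

sin φ = 0.744916, cos φ = 0.667158, sin λ = 0.502638, cos λ = 0.864497.
East component: ΔE = −sin λ·ΔX + cos λ·ΔY = −(0.502638)(-264) + (0.864497)(-187) = -28.96 m.
1° of latitude spans 111000 m; at latitude φ, 1° of longitude spans that × cos φ = 74054.5 m, so Δλ = -28.96 / 74054.5 × 3600 = -1.408″.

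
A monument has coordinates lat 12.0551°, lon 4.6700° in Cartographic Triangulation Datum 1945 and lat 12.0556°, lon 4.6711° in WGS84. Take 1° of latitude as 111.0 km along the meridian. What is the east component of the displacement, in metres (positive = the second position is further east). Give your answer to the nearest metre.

ΔE = 119 m

Δφ = 12.0556° − 12.0551° = +0.0005°; Δλ = 4.6711° − 4.6700° = +0.0011°.
ΔN = Δφ × 111000 = 55.5 m; ΔE = Δλ × 111000 × cos(12.0551°) = +0.0011 × 111000 × 0.977947 = 119.4 m.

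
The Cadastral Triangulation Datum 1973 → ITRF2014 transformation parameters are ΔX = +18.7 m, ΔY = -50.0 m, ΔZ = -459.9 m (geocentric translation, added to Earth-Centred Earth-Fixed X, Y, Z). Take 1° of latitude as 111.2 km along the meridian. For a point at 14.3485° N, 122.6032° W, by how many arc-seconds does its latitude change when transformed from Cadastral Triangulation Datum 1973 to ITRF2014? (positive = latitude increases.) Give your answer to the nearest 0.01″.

Δφ = -14.68″

sin φ = 0.247819, cos φ = 0.968806, sin λ = -0.842422, cos λ = -0.538818.
North component: ΔN = −sin φ cos λ·ΔX − sin φ sin λ·ΔY + cos φ·ΔZ = −(0.247819)(-0.538818)(18.7) − (0.247819)(-0.842422)(-50.0) + (0.968806)(-459.9) = -453.50 m.
1° of latitude spans 111200 m, so Δφ = -453.50 / 111200 × 3600 = -14.682″.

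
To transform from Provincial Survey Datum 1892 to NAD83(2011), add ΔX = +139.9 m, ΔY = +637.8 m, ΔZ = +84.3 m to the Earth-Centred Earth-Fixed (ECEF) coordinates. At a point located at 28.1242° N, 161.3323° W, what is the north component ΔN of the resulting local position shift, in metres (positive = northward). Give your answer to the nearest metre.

The local north axis is (−sin φ cos λ, −sin φ sin λ, cos φ), giving ΔN = 62.477 + 96.231 + 74.347 = 233.06 m.

ΔN = 233 m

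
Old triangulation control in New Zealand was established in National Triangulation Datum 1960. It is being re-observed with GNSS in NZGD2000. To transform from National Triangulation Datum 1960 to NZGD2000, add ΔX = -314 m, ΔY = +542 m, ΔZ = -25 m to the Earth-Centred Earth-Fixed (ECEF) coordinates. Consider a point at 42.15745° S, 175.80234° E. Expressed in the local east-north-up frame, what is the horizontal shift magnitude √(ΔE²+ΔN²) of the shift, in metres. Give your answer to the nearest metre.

562 m

The local east axis at (φ, λ) is (−sin λ, cos λ, 0), so ΔE = −sin(175.80234°)·(-314) + cos(175.80234°)·542 = -517.56 m.
The local north axis is (−sin φ cos λ, −sin φ sin λ, cos φ), giving ΔN = 210.182 + 26.627 − 18.533 = 218.28 m.
Horizontal magnitude = √(ΔE² + ΔN²) = √((-517.56)² + 218.28²) = 561.71 m.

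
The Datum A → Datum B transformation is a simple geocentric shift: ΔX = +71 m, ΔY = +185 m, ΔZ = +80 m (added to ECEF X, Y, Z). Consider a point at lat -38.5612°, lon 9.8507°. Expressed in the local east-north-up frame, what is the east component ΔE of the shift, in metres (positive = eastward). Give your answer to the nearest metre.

ΔE = 170 m

At φ = -38.5612°, λ = 9.8507°: sin φ = -0.623350, cos φ = 0.781943, sin λ = 0.171081, cos λ = 0.985257.
ΔE = −sin λ·ΔX + cos λ·ΔY = −(0.171081)·(71) + (0.985257)·(185) = 170.13 m.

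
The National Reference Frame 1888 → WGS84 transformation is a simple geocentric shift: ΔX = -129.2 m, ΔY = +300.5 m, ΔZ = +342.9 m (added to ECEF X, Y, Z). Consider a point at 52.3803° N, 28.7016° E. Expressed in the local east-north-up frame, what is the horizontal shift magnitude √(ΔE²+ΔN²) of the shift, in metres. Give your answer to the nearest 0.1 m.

374.4 m

At φ = 52.3803°, λ = 28.7016°: sin φ = 0.792080, cos φ = 0.610418, sin λ = 0.480248, cos λ = 0.877133.
ΔE = −sin λ·ΔX + cos λ·ΔY = −(0.480248)·(-129.2) + (0.877133)·(300.5) = 325.63 m.
ΔN = −sin φ cos λ·ΔX − sin φ sin λ·ΔY + cos φ·ΔZ = −(0.792080)(0.877133)(-129.2) − (0.792080)(0.480248)(300.5) + (0.610418)(342.9) = 184.77 m.
Horizontal magnitude = √(ΔE² + ΔN²) = √(325.63² + 184.77²) = 374.39 m.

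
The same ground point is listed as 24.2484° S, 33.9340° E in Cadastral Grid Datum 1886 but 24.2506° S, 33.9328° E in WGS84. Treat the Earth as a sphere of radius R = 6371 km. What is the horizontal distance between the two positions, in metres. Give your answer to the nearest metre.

273 m

Δφ = -24.2506° − -24.2484° = -0.0022°; Δλ = 33.9328° − 33.9340° = -0.0012°.
1° along a meridian = πR/180 = 111195 m.
ΔN = Δφ × 111195 = -244.6 m; ΔE = Δλ × 111195 × cos(-24.2484°) = -0.0012 × 111195 × 0.911774 = -121.7 m.
Distance = √(ΔE² + ΔN²) = √((-121.7)² + (-244.6)²) = 273.2 m.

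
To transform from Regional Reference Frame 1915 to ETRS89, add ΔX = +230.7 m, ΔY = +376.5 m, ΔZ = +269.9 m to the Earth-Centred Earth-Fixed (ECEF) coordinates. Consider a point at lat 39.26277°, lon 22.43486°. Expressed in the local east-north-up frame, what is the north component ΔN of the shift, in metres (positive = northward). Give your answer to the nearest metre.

At φ = 39.26277°, λ = 22.43486°: sin φ = 0.632878, cos φ = 0.774252, sin λ = 0.381633, cos λ = 0.924314.
ΔN = −sin φ cos λ·ΔX − sin φ sin λ·ΔY + cos φ·ΔZ = −(0.632878)(0.924314)(230.7) − (0.632878)(0.381633)(376.5) + (0.774252)(269.9) = -16.92 m.

ΔN = -17 m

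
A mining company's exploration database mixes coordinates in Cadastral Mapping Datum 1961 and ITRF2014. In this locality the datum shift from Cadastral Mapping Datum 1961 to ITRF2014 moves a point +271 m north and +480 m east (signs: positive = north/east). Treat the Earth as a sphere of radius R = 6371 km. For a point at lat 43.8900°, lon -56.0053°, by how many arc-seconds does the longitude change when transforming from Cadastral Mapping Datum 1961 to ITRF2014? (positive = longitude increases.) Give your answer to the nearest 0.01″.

At latitude 43.8900°, cos φ = 0.720672.
One radian of longitude at latitude φ spans R cos φ, so Δλ = ΔE / (R cos φ) = 480.0 / (6371000 × 0.720672) = 1.0454e-04 rad = 21.564″.

Δλ = 21.56″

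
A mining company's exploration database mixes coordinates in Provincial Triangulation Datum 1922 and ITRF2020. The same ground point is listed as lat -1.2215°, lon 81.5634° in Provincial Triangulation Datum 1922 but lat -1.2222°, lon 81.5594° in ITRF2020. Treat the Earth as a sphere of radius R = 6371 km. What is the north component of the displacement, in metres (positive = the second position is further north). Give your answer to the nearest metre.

ΔN = -78 m

Δφ = -1.2222° − -1.2215° = -0.0007°; Δλ = 81.5594° − 81.5634° = -0.0040°.
1° along a meridian = πR/180 = 111195 m.
ΔN = Δφ × 111195 = -77.8 m; ΔE = Δλ × 111195 × cos(-1.2215°) = -0.0040 × 111195 × 0.999773 = -444.7 m.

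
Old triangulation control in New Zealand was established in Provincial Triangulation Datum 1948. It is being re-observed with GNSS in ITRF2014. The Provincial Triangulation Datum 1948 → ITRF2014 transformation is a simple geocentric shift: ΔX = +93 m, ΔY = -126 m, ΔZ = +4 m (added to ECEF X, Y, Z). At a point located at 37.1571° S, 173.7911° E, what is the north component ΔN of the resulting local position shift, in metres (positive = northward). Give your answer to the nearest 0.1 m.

At φ = -37.1571°, λ = 173.7911°: sin φ = -0.604003, cos φ = 0.796982, sin λ = 0.108154, cos λ = -0.994134.
ΔN = −sin φ cos λ·ΔX − sin φ sin λ·ΔY + cos φ·ΔZ = −(-0.604003)(-0.994134)(93) − (-0.604003)(0.108154)(-126) + (0.796982)(4) = -60.89 m.

ΔN = -60.9 m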